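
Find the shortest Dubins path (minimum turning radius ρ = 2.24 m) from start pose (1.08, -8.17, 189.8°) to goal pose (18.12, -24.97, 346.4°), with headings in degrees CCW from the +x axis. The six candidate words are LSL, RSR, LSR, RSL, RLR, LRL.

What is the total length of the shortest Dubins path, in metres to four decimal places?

27.3234 m

Let ψ = atan2(Δy, Δx) = atan2(-16.80, 17.04) = -44.5937° be the start→goal bearing.
Normalize: d = |goal − start| / ρ = 23.929095/2.24 = 10.682632, α = (θ_start − ψ) mod 360° = 234.3937° = 4.090941 rad, β = (θ_goal − ψ) mod 360° = 30.9937° = 0.540941 rad.
Common terms: sin α = -0.813036, cos α = -0.582213, sin β = 0.514943, cos β = 0.857224, cos(α−β) = -0.917755, d² = 114.118622. Work in radians in the unit-radius frame; every candidate has L = ρ·(t + p + q).
LSL: p² = 2 + d² − 2cos(α−β) + 2d(sin α − sin β) = 89.581502; p = √p² = 9.464750; φ = atan2(cos β − cos α, d + sin α − sin β) = 0.152676 rad; t = (φ − α) mod 2π = 2.344921 rad, q = (β − φ) mod 2π = 0.388265 rad → L = 2.24·(2.344921 + 9.464750 + 0.388265) = 2.24·12.197936 = 27.323377 m
RSR: p² = 2 + d² − 2cos(α−β) + 2d(sin β − sin α) = 146.326762; p = √p² = 12.096560; φ = atan2(cos α − cos β, d − sin α + sin β) = -0.119278 rad; t = (α − φ) mod 2π = 4.210219 rad, q = (φ − β) mod 2π = 5.622966 rad → L = 2.24·(4.210219 + 12.096560 + 5.622966) = 2.24·21.929745 = 49.122629 m
LSR: p² = d² − 2 + 2cos(α−β) + 2d(sin α + sin β) = 103.914274; p = √p² = 10.193835; φ = atan2(−cos α − cos β, d + sin α + sin β) − atan2(−2, p) = 0.167260 rad; t = (φ − α) mod 2π = 2.359504 rad, q = (φ − β) mod 2π = 5.909504 rad → L = 2.24·(2.359504 + 10.193835 + 5.909504) = 2.24·18.462843 = 41.356767 m
RSL: p² = d² − 2 + 2cos(α−β) − 2d(sin α + sin β) = 116.651952; p = √p² = 10.800553; φ = atan2(cos α + cos β, d − sin α − sin β) − atan2(2, p) = -0.158062 rad; t = (α − φ) mod 2π = 4.249003 rad, q = (β − φ) mod 2π = 0.699003 rad → L = 2.24·(4.249003 + 10.800553 + 0.699003) = 2.24·15.748560 = 35.276773 m
RLR: c = (6 − d² + 2cos(α−β) + 2d(sin α − sin β))/8 = -17.290845, |c| > 1 → infeasible
LRL: c = (6 − d² + 2cos(α−β) − 2d(sin α − sin β))/8 = -10.197688, |c| > 1 → infeasible
Shortest: LSL with L = 27.323377 m ≈ 27.3234 m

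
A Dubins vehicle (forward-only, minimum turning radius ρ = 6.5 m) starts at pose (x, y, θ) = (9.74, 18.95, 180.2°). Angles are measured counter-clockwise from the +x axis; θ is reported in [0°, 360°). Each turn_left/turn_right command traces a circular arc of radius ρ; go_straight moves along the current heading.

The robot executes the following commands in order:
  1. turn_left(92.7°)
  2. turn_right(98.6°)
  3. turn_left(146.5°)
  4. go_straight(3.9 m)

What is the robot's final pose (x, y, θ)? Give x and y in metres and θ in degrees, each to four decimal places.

(-5.5977, -8.6454, 320.8000°)

set_pose: (x, y, θ) = (9.7400, 18.9500, 180.2000°), ρ = 6.5
turn_left(92.7°): centre at ρ to the left, rotate +92.7° → (3.2710, 12.1212, 272.9000°)
turn_right(98.6°): centre at ρ to the right, rotate −98.6° → (-3.8662, 5.3245, 174.3000°)
turn_left(146.5°): centre at ρ to the left, rotate +146.5° → (-8.6200, -6.1805, 320.8000°)
go_straight(3.9): x += 3.9·cos θ, y += 3.9·sin θ → (-5.5977, -8.6454, 320.8000°)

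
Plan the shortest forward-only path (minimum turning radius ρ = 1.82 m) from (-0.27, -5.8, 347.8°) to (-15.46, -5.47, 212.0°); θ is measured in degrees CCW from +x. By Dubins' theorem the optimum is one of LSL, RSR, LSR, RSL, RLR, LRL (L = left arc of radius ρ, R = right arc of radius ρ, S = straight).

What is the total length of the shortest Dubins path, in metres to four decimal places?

20.8288 m

Let ψ = atan2(Δy, Δx) = atan2(0.33, -15.19) = 178.7555° be the start→goal bearing.
Normalize: d = |goal − start| / ρ = 15.193584/1.82 = 8.348123, α = (θ_start − ψ) mod 360° = 169.0445° = 2.950384 rad, β = (θ_goal − ψ) mod 360° = 33.2445° = 0.580227 rad.
Common terms: sin α = 0.190046, cos α = -0.981775, sin β = 0.548214, cos β = 0.836338, cos(α−β) = -0.716911, d² = 69.691160. Work in radians in the unit-radius frame; every candidate has L = ρ·(t + p + q).
LSL: p² = 2 + d² − 2cos(α−β) + 2d(sin α − sin β) = 67.144923; p = √p² = 8.194201; φ = atan2(cos β − cos α, d + sin α − sin β) = 0.223740 rad; t = (φ − α) mod 2π = 3.556542 rad, q = (β − φ) mod 2π = 0.356487 rad → L = 1.82·(3.556542 + 8.194201 + 0.356487) = 1.82·12.107229 = 22.035156 m
RSR: p² = 2 + d² − 2cos(α−β) + 2d(sin β − sin α) = 79.105040; p = √p² = 8.894101; φ = atan2(cos α − cos β, d − sin α + sin β) = -0.205869 rad; t = (α − φ) mod 2π = 3.156253 rad, q = (φ − β) mod 2π = 5.497090 rad → L = 1.82·(3.156253 + 8.894101 + 5.497090) = 1.82·17.547444 = 31.936348 m
LSR: p² = d² − 2 + 2cos(α−β) + 2d(sin α + sin β) = 78.583500; p = √p² = 8.864733; φ = atan2(−cos α − cos β, d + sin α + sin β) − atan2(−2, p) = 0.237903 rad; t = (φ − α) mod 2π = 3.570704 rad, q = (φ − β) mod 2π = 5.940861 rad → L = 1.82·(3.570704 + 8.864733 + 5.940861) = 1.82·18.376299 = 33.444863 m
RSL: p² = d² − 2 + 2cos(α−β) − 2d(sin α + sin β) = 53.931179; p = √p² = 7.343785; φ = atan2(cos α + cos β, d − sin α − sin β) − atan2(2, p) = -0.285000 rad; t = (α − φ) mod 2π = 3.235384 rad, q = (β − φ) mod 2π = 0.865227 rad → L = 1.82·(3.235384 + 7.343785 + 0.865227) = 1.82·11.444396 = 20.828800 m
RLR: c = (6 − d² + 2cos(α−β) + 2d(sin α − sin β))/8 = -8.888130, |c| > 1 → infeasible
LRL: c = (6 − d² + 2cos(α−β) − 2d(sin α − sin β))/8 = -7.393115, |c| > 1 → infeasible
Shortest: RSL with L = 20.828800 m ≈ 20.8288 m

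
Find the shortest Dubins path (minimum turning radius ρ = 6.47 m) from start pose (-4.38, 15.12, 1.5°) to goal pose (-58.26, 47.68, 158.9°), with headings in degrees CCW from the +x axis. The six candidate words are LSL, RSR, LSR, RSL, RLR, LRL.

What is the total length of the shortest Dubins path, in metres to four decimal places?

77.2947 m

Let ψ = atan2(Δy, Δx) = atan2(32.56, -53.88) = 148.8552° be the start→goal bearing.
Normalize: d = |goal − start| / ρ = 62.954015/6.47 = 9.730141, α = (θ_start − ψ) mod 360° = 212.6448° = 3.711352 rad, β = (θ_goal − ψ) mod 360° = 10.0448° = 0.175315 rad.
Common terms: sin α = -0.539430, cos α = -0.842031, sin β = 0.174418, cos β = 0.984672, cos(α−β) = -0.923210, d² = 94.675652. Work in radians in the unit-radius frame; every candidate has L = ρ·(t + p + q).
LSL: p² = 2 + d² − 2cos(α−β) + 2d(sin α − sin β) = 84.630389; p = √p² = 9.199478; φ = atan2(cos β − cos α, d + sin α − sin β) = 0.199894 rad; t = (φ − α) mod 2π = 2.771728 rad, q = (β − φ) mod 2π = 6.258606 rad → L = 6.47·(2.771728 + 9.199478 + 6.258606) = 6.47·18.229811 = 117.946878 m
RSR: p² = 2 + d² − 2cos(α−β) + 2d(sin β − sin α) = 112.413756; p = √p² = 10.602535; φ = atan2(cos α − cos β, d − sin α + sin β) = -0.173153 rad; t = (α − φ) mod 2π = 3.884505 rad, q = (φ − β) mod 2π = 5.934717 rad → L = 6.47·(3.884505 + 10.602535 + 5.934717) = 6.47·20.421758 = 132.128772 m
LSR: p² = d² − 2 + 2cos(α−β) + 2d(sin α + sin β) = 83.726011; p = √p² = 9.150192; φ = atan2(−cos α − cos β, d + sin α + sin β) − atan2(−2, p) = 0.199960 rad; t = (φ − α) mod 2π = 2.771794 rad, q = (φ − β) mod 2π = 0.024645 rad → L = 6.47·(2.771794 + 9.150192 + 0.024645) = 6.47·11.946631 = 77.294702 m
RSL: p² = d² − 2 + 2cos(α−β) − 2d(sin α + sin β) = 97.932452; p = √p² = 9.896083; φ = atan2(cos α + cos β, d − sin α − sin β) − atan2(2, p) = -0.185285 rad; t = (α − φ) mod 2π = 3.896638 rad, q = (β − φ) mod 2π = 0.360601 rad → L = 6.47·(3.896638 + 9.896083 + 0.360601) = 6.47·14.153321 = 91.571985 m
RLR: c = (6 − d² + 2cos(α−β) + 2d(sin α − sin β))/8 = -13.051719, |c| > 1 → infeasible
LRL: c = (6 − d² + 2cos(α−β) − 2d(sin α − sin β))/8 = -9.578799, |c| > 1 → infeasible
Shortest: LSR with L = 77.294702 m ≈ 77.2947 m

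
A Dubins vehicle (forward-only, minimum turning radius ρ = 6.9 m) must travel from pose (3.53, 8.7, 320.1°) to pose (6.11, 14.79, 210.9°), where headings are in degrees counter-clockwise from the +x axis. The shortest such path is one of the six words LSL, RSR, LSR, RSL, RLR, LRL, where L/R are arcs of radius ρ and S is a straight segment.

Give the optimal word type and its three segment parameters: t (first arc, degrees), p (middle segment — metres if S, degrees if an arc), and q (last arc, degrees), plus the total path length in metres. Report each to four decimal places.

Let ψ = atan2(Δy, Δx) = atan2(6.09, 2.58) = 67.0403° be the start→goal bearing.
Normalize: d = |goal − start| / ρ = 6.613963/6.9 = 0.958545, α = (θ_start − ψ) mod 360° = 253.0597° = 4.416725 rad, β = (θ_goal − ψ) mod 360° = 143.8597° = 2.510826 rad.
Common terms: sin α = -0.956609, cos α = -0.291375, sin β = 0.589764, cos β = -0.807575, cos(α−β) = -0.328867, d² = 0.918809. Work in radians in the unit-radius frame; every candidate has L = ρ·(t + p + q).
LSL: p² = 2 + d² − 2cos(α−β) + 2d(sin α − sin β) = 0.612005; p = √p² = 0.782307; φ = atan2(cos β − cos α, d + sin α − sin β) = -2.420982 rad; t = (φ − α) mod 2π = 5.728663 rad, q = (β − φ) mod 2π = 4.931808 rad → L = 6.9·(5.728663 + 0.782307 + 4.931808) = 6.9·11.442778 = 78.955171 m
RSR: p² = 2 + d² − 2cos(α−β) + 2d(sin β − sin α) = 6.541080; p = √p² = 2.557554; φ = atan2(cos α − cos β, d − sin α + sin β) = 0.203230 rad; t = (α − φ) mod 2π = 4.213495 rad, q = (φ − β) mod 2π = 3.975589 rad → L = 6.9·(4.213495 + 2.557554 + 3.975589) = 6.9·10.746638 = 74.151805 m
LSR: p² = d² − 2 + 2cos(α−β) + 2d(sin α + sin β) = -2.442199 < 0 → infeasible
RSL: p² = d² − 2 + 2cos(α−β) − 2d(sin α + sin β) = -1.035650 < 0 → infeasible
RLR: c = (6 − d² + 2cos(α−β) + 2d(sin α − sin β))/8 = 0.182365; p = 2π − arccos c = 4.895780 rad; φ = atan2(cos α − cos β, d − sin α + sin β) = 0.203230 rad; t = (α − φ + p/2) mod 2π = 0.378200 rad, q = (α − β − t + p) mod 2π = 0.140294 rad → L = 6.9·(0.378200 + 4.895780 + 0.140294) = 6.9·5.414275 = 37.358496 m
LRL: c = (6 − d² + 2cos(α−β) − 2d(sin α − sin β))/8 = 0.923499; p = 2π − arccos c = 5.889494 rad; φ = atan2(cos β − cos α, d + sin α − sin β) = -2.420982 rad; t = (φ − α + p/2) mod 2π = 2.390225 rad, q = (β − α − t + p) mod 2π = 1.593369 rad → L = 6.9·(2.390225 + 5.889494 + 1.593369) = 6.9·9.873089 = 68.124312 m
Shortest: RLR with L = 37.358496 m ≈ 37.3585 m
Convert RLR to answer units (arcs ×180/π): t = 0.378200·180/π = 21.6693°, p = 4.895780·180/π = 280.5075°, q = 0.140294·180/π = 8.0383°, L = 37.3585 m.

RLR: t = 21.6693°, p = 280.5075°, q = 8.0383°, L = 37.3585 m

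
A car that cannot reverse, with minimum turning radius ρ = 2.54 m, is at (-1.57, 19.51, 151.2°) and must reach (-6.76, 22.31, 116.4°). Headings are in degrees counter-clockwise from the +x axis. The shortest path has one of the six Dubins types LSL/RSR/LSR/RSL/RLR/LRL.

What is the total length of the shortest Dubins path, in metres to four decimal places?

Let ψ = atan2(Δy, Δx) = atan2(2.80, -5.19) = 151.6532° be the start→goal bearing.
Normalize: d = |goal − start| / ρ = 5.897126/2.54 = 2.321703, α = (θ_start − ψ) mod 360° = 359.5468° = 6.275276 rad, β = (θ_goal − ψ) mod 360° = 324.7468° = 5.667901 rad.
Common terms: sin α = -0.007909, cos α = 0.999969, sin β = -0.577191, cos β = 0.816610, cos(α−β) = 0.821149, d² = 5.390306. Work in radians in the unit-radius frame; every candidate has L = ρ·(t + p + q).
LSL: p² = 2 + d² − 2cos(α−β) + 2d(sin α − sin β) = 8.391412; p = √p² = 2.896793; φ = atan2(cos β − cos α, d + sin α − sin β) = -0.063340 rad; t = (φ − α) mod 2π = 6.227755 rad, q = (β − φ) mod 2π = 5.731241 rad → L = 2.54·(6.227755 + 2.896793 + 5.731241) = 2.54·14.855789 = 37.733705 m
RSR: p² = 2 + d² − 2cos(α−β) + 2d(sin β − sin α) = 3.104604; p = √p² = 1.761989; φ = atan2(cos α − cos β, d − sin α + sin β) = 0.104253 rad; t = (α − φ) mod 2π = 6.171023 rad, q = (φ − β) mod 2π = 0.719537 rad → L = 2.54·(6.171023 + 1.761989 + 0.719537) = 2.54·8.652549 = 21.977473 m
LSR: p² = d² − 2 + 2cos(α−β) + 2d(sin α + sin β) = 2.315748; p = √p² = 1.521758; φ = atan2(−cos α − cos β, d + sin α + sin β) − atan2(−2, p) = 0.112467 rad; t = (φ − α) mod 2π = 0.120376 rad, q = (φ − β) mod 2π = 0.727751 rad → L = 2.54·(0.120376 + 1.521758 + 0.727751) = 2.54·2.369885 = 6.019508 m
RSL: p² = d² − 2 + 2cos(α−β) − 2d(sin α + sin β) = 7.749462; p = √p² = 2.783785; φ = atan2(cos α + cos β, d − sin α − sin β) − atan2(2, p) = -0.064443 rad; t = (α − φ) mod 2π = 0.056533 rad, q = (β − φ) mod 2π = 5.732344 rad → L = 2.54·(0.056533 + 2.783785 + 5.732344) = 2.54·8.572663 = 21.774563 m
RLR: c = (6 − d² + 2cos(α−β) + 2d(sin α − sin β))/8 = 0.611924; p = 2π − arccos c = 5.370881 rad; φ = atan2(cos α − cos β, d − sin α + sin β) = 0.104253 rad; t = (α − φ + p/2) mod 2π = 2.573278 rad, q = (α − β − t + p) mod 2π = 3.404977 rad → L = 2.54·(2.573278 + 5.370881 + 3.404977) = 2.54·11.349136 = 28.826804 m
LRL: c = (6 − d² + 2cos(α−β) − 2d(sin α − sin β))/8 = -0.048926; p = 2π − arccos c = 4.663443 rad; φ = atan2(cos β − cos α, d + sin α − sin β) = -0.063340 rad; t = (φ − α + p/2) mod 2π = 2.276291 rad, q = (β − α − t + p) mod 2π = 1.779777 rad → L = 2.54·(2.276291 + 4.663443 + 1.779777) = 2.54·8.719511 = 22.147559 m
Shortest: LSR with L = 6.019508 m ≈ 6.0195 m

6.0195 m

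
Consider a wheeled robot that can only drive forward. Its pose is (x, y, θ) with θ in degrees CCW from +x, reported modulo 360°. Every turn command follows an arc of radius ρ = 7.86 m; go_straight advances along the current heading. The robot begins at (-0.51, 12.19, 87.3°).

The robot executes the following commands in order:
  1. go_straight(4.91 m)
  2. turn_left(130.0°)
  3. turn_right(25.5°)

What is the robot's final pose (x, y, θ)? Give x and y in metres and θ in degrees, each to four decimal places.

set_pose: (x, y, θ) = (-0.5100, 12.1900, 87.3000°), ρ = 7.86
go_straight(4.91): x += 4.91·cos θ, y += 4.91·sin θ → (-0.2787, 17.0945, 87.3000°)
turn_left(130.0°): centre at ρ to the left, rotate +130.0° → (-12.8931, 23.7172, 217.3000°)
turn_right(25.5°): centre at ρ to the right, rotate −25.5° → (-16.0488, 22.2758, 191.8000°)

(-16.0488, 22.2758, 191.8000°)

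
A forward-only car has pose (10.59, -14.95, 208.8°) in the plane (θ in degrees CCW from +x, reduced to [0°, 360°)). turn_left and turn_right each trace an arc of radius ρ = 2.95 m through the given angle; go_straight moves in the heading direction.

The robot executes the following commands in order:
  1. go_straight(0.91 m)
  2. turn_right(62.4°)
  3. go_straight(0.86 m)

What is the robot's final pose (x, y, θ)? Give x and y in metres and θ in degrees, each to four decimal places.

(6.0226, -14.7845, 146.4000°)

set_pose: (x, y, θ) = (10.5900, -14.9500, 208.8000°), ρ = 2.95
go_straight(0.91): x += 0.91·cos θ, y += 0.91·sin θ → (9.7926, -15.3884, 208.8000°)
turn_right(62.4°): centre at ρ to the right, rotate −62.4° → (6.7389, -15.2604, 146.4000°)
go_straight(0.86): x += 0.86·cos θ, y += 0.86·sin θ → (6.0226, -14.7845, 146.4000°)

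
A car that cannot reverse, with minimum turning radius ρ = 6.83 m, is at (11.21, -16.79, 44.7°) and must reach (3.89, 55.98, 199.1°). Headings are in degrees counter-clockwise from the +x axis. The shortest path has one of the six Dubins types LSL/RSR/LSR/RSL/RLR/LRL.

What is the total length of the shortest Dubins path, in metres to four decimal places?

79.8673 m

Let ψ = atan2(Δy, Δx) = atan2(72.77, -7.32) = 95.7441° be the start→goal bearing.
Normalize: d = |goal − start| / ρ = 73.137236/6.83 = 10.708234, α = (θ_start − ψ) mod 360° = 308.9559° = 5.392297 rad, β = (θ_goal − ψ) mod 360° = 103.3559° = 1.803901 rad.
Common terms: sin α = -0.777630, cos α = 0.628722, sin β = 0.972954, cos β = -0.230999, cos(α−β) = -0.901833, d² = 114.666269. Work in radians in the unit-radius frame; every candidate has L = ρ·(t + p + q).
LSL: p² = 2 + d² − 2cos(α−β) + 2d(sin α − sin β) = 80.978603; p = √p² = 8.998811; φ = atan2(cos β − cos α, d + sin α − sin β) = -0.095683 rad; t = (φ − α) mod 2π = 0.795205 rad, q = (β − φ) mod 2π = 1.899584 rad → L = 6.83·(0.795205 + 8.998811 + 1.899584) = 6.83·11.693600 = 79.867285 m
RSR: p² = 2 + d² − 2cos(α−β) + 2d(sin β − sin α) = 155.961264; p = √p² = 12.488445; φ = atan2(cos α − cos β, d − sin α + sin β) = 0.068896 rad; t = (α − φ) mod 2π = 5.323402 rad, q = (φ − β) mod 2π = 4.548181 rad → L = 6.83·(5.323402 + 12.488445 + 4.548181) = 6.83·22.360027 = 152.718988 m
LSR: p² = d² − 2 + 2cos(α−β) + 2d(sin α + sin β) = 115.045749; p = √p² = 10.725938; φ = atan2(−cos α − cos β, d + sin α + sin β) − atan2(−2, p) = 0.147887 rad; t = (φ − α) mod 2π = 1.038774 rad, q = (φ − β) mod 2π = 4.627171 rad → L = 6.83·(1.038774 + 10.725938 + 4.627171) = 6.83·16.391884 = 111.956566 m
RSL: p² = d² − 2 + 2cos(α−β) − 2d(sin α + sin β) = 106.679459; p = √p² = 10.328575; φ = atan2(cos α + cos β, d − sin α − sin β) − atan2(2, p) = -0.153457 rad; t = (α − φ) mod 2π = 5.545754 rad, q = (β − φ) mod 2π = 1.957357 rad → L = 6.83·(5.545754 + 10.328575 + 1.957357) = 6.83·17.831686 = 121.790416 m
RLR: c = (6 − d² + 2cos(α−β) + 2d(sin α − sin β))/8 = -18.495158, |c| > 1 → infeasible
LRL: c = (6 − d² + 2cos(α−β) − 2d(sin α − sin β))/8 = -9.122325, |c| > 1 → infeasible
Shortest: LSL with L = 79.867285 m ≈ 79.8673 m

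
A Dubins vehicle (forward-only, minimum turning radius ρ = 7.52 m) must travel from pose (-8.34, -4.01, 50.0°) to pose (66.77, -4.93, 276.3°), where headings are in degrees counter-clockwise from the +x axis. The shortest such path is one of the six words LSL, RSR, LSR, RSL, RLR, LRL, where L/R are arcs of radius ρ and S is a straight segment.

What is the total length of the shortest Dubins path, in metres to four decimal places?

Let ψ = atan2(Δy, Δx) = atan2(-0.92, 75.11) = -0.7018° be the start→goal bearing.
Normalize: d = |goal − start| / ρ = 75.115634/7.52 = 9.988781, α = (θ_start − ψ) mod 360° = 50.7018° = 0.884913 rad, β = (θ_goal − ψ) mod 360° = 277.0018° = 4.834593 rad.
Common terms: sin α = 0.773860, cos α = 0.633357, sin β = -0.992542, cos β = 0.121900, cos(α−β) = -0.690882, d² = 99.775749. Work in radians in the unit-radius frame; every candidate has L = ρ·(t + p + q).
LSL: p² = 2 + d² − 2cos(α−β) + 2d(sin α − sin β) = 138.445922; p = √p² = 11.766305; φ = atan2(cos β − cos α, d + sin α − sin β) = -0.043482 rad; t = (φ − α) mod 2π = 5.354791 rad, q = (β − φ) mod 2π = 4.878074 rad → L = 7.52·(5.354791 + 11.766305 + 4.878074) = 7.52·21.999170 = 165.433758 m
RSR: p² = 2 + d² − 2cos(α−β) + 2d(sin β − sin α) = 67.869105; p = √p² = 8.238271; φ = atan2(cos α − cos β, d − sin α + sin β) = 0.062123 rad; t = (α − φ) mod 2π = 0.822790 rad, q = (φ − β) mod 2π = 1.510716 rad → L = 7.52·(0.822790 + 8.238271 + 1.510716) = 7.52·10.571776 = 79.499755 m
LSR: p² = d² − 2 + 2cos(α−β) + 2d(sin α + sin β) = 92.025237; p = √p² = 9.592979; φ = atan2(−cos α − cos β, d + sin α + sin β) − atan2(−2, p) = 0.128392 rad; t = (φ − α) mod 2π = 5.526665 rad, q = (φ − β) mod 2π = 1.576985 rad → L = 7.52·(5.526665 + 9.592979 + 1.576985) = 7.52·16.696628 = 125.558640 m
RSL: p² = d² − 2 + 2cos(α−β) − 2d(sin α + sin β) = 100.762731; p = √p² = 10.038064; φ = atan2(cos α + cos β, d − sin α − sin β) − atan2(2, p) = -0.122810 rad; t = (α − φ) mod 2π = 1.007723 rad, q = (β − φ) mod 2π = 4.957403 rad → L = 7.52·(1.007723 + 10.038064 + 4.957403) = 7.52·16.003190 = 120.343988 m
RLR: c = (6 − d² + 2cos(α−β) + 2d(sin α − sin β))/8 = -7.483638, |c| > 1 → infeasible
LRL: c = (6 − d² + 2cos(α−β) − 2d(sin α − sin β))/8 = -16.305740, |c| > 1 → infeasible
Shortest: RSR with L = 79.499755 m ≈ 79.4998 m

79.4998 m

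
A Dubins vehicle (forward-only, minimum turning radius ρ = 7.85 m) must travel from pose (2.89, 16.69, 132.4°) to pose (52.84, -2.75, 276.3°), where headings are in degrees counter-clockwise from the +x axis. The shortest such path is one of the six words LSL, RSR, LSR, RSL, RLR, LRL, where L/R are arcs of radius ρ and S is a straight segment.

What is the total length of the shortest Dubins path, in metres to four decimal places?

Let ψ = atan2(Δy, Δx) = atan2(-19.44, 49.95) = -21.2654° be the start→goal bearing.
Normalize: d = |goal − start| / ρ = 53.599590/7.85 = 6.827973, α = (θ_start − ψ) mod 360° = 153.6654° = 2.681968 rad, β = (θ_goal − ψ) mod 360° = 297.5654° = 5.193497 rad.
Common terms: sin α = 0.443612, cos α = -0.896219, sin β = -0.886483, cos β = 0.462762, cos(α−β) = -0.807990, d² = 46.621220. Work in radians in the unit-radius frame; every candidate has L = ρ·(t + p + q).
LSL: p² = 2 + d² − 2cos(α−β) + 2d(sin α − sin β) = 68.400899; p = √p² = 8.270484; φ = atan2(cos β − cos α, d + sin α − sin β) = 0.165066 rad; t = (φ − α) mod 2π = 3.766283 rad, q = (β − φ) mod 2π = 5.028431 rad → L = 7.85·(3.766283 + 8.270484 + 5.028431) = 7.85·17.065198 = 133.961802 m
RSR: p² = 2 + d² − 2cos(α−β) + 2d(sin β − sin α) = 32.073500; p = √p² = 5.663347; φ = atan2(cos α − cos β, d − sin α + sin β) = -0.242325 rad; t = (α − φ) mod 2π = 2.924293 rad, q = (φ − β) mod 2π = 0.847363 rad → L = 7.85·(2.924293 + 5.663347 + 0.847363) = 7.85·9.435004 = 74.064778 m
LSR: p² = d² − 2 + 2cos(α−β) + 2d(sin α + sin β) = 36.957416; p = √p² = 6.079261; φ = atan2(−cos α − cos β, d + sin α + sin β) − atan2(−2, p) = 0.385616 rad; t = (φ − α) mod 2π = 3.986833 rad, q = (φ − β) mod 2π = 1.475304 rad → L = 7.85·(3.986833 + 6.079261 + 1.475304) = 7.85·11.541399 = 90.599979 m
RSL: p² = d² − 2 + 2cos(α−β) − 2d(sin α + sin β) = 49.053064; p = √p² = 7.003789; φ = atan2(cos α + cos β, d − sin α − sin β) − atan2(2, p) = -0.337702 rad; t = (α − φ) mod 2π = 3.019670 rad, q = (β − φ) mod 2π = 5.531199 rad → L = 7.85·(3.019670 + 7.003789 + 5.531199) = 7.85·15.554658 = 122.104068 m
RLR: c = (6 − d² + 2cos(α−β) + 2d(sin α − sin β))/8 = -3.009187, |c| > 1 → infeasible
LRL: c = (6 − d² + 2cos(α−β) − 2d(sin α − sin β))/8 = -7.550112, |c| > 1 → infeasible
Shortest: RSR with L = 74.064778 m ≈ 74.0648 m

74.0648 m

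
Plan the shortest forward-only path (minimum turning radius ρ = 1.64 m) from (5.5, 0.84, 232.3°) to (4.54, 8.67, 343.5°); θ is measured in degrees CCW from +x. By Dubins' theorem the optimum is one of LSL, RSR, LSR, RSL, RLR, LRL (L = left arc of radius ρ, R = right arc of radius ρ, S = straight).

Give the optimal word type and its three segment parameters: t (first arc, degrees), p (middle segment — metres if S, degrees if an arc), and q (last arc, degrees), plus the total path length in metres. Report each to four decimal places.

Let ψ = atan2(Δy, Δx) = atan2(7.83, -0.96) = 96.9899° be the start→goal bearing.
Normalize: d = |goal − start| / ρ = 7.888631/1.64 = 4.810141, α = (θ_start − ψ) mod 360° = 135.3101° = 2.361607 rad, β = (θ_goal − ψ) mod 360° = 246.5101° = 4.302413 rad.
Common terms: sin α = 0.703269, cos α = -0.710924, sin β = -0.917130, cos β = -0.398587, cos(α−β) = -0.361625, d² = 23.137455. Work in radians in the unit-radius frame; every candidate has L = ρ·(t + p + q).
LSL: p² = 2 + d² − 2cos(α−β) + 2d(sin α − sin β) = 41.449406; p = √p² = 6.438121; φ = atan2(cos β − cos α, d + sin α − sin β) = 0.048533 rad; t = (φ − α) mod 2π = 3.970111 rad, q = (β − φ) mod 2π = 4.253880 rad → L = 1.64·(3.970111 + 6.438121 + 4.253880) = 1.64·14.662113 = 24.045865 m
RSR: p² = 2 + d² − 2cos(α−β) + 2d(sin β − sin α) = 10.272003; p = √p² = 3.204997; φ = atan2(cos α − cos β, d − sin α + sin β) = -0.097608 rad; t = (α − φ) mod 2π = 2.459215 rad, q = (φ − β) mod 2π = 1.883164 rad → L = 1.64·(2.459215 + 3.204997 + 1.883164) = 1.64·7.547376 = 12.377696 m
LSR: p² = d² − 2 + 2cos(α−β) + 2d(sin α + sin β) = 18.356801; p = √p² = 4.284484; φ = atan2(−cos α − cos β, d + sin α + sin β) − atan2(−2, p) = 0.673599 rad; t = (φ − α) mod 2π = 4.595177 rad, q = (φ − β) mod 2π = 2.654371 rad → L = 1.64·(4.595177 + 4.284484 + 2.654371) = 1.64·11.534032 = 18.915813 m
RSL: p² = d² − 2 + 2cos(α−β) − 2d(sin α + sin β) = 22.471612; p = √p² = 4.740423; φ = atan2(cos α + cos β, d − sin α − sin β) − atan2(2, p) = -0.616598 rad; t = (α − φ) mod 2π = 2.978205 rad, q = (β − φ) mod 2π = 4.919011 rad → L = 1.64·(2.978205 + 4.740423 + 4.919011) = 1.64·12.637639 = 20.725729 m
RLR: c = (6 − d² + 2cos(α−β) + 2d(sin α − sin β))/8 = -0.284000; p = 2π − arccos c = 4.424425 rad; φ = atan2(cos α − cos β, d − sin α + sin β) = -0.097608 rad; t = (α − φ + p/2) mod 2π = 4.671428 rad, q = (α − β − t + p) mod 2π = 4.095377 rad → L = 1.64·(4.671428 + 4.424425 + 4.095377) = 1.64·13.191230 = 21.633617 m
LRL: c = (6 − d² + 2cos(α−β) − 2d(sin α − sin β))/8 = -4.181176, |c| > 1 → infeasible
Shortest: RSR with L = 12.377696 m ≈ 12.3777 m
Convert RSR to answer units (arcs ×180/π): t = 2.459215·180/π = 140.9026°, p = ρ·p = 1.64·3.204997 = 5.2562 m, q = 1.883164·180/π = 107.8974°, L = 12.3777 m.

RSR: t = 140.9026°, p = 5.2562 m, q = 107.8974°, L = 12.3777 m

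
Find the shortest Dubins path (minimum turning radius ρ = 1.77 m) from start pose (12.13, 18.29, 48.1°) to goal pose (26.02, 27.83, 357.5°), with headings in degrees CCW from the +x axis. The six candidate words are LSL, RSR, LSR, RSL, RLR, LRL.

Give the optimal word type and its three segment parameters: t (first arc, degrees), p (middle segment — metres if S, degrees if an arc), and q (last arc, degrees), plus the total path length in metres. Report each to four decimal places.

RSR: t = 12.4759°, p = 15.3722 m, q = 38.1241°, L = 16.9353 m

Let ψ = atan2(Δy, Δx) = atan2(9.54, 13.89) = 34.4823° be the start→goal bearing.
Normalize: d = |goal − start| / ρ = 16.850629/1.77 = 9.520129, α = (θ_start − ψ) mod 360° = 13.6177° = 0.237674 rad, β = (θ_goal − ψ) mod 360° = 323.0177° = 5.637723 rad.
Common terms: sin α = 0.235443, cos α = 0.971888, sin β = -0.601568, cos β = 0.798822, cos(α−β) = 0.634731, d² = 90.632864. Work in radians in the unit-radius frame; every candidate has L = ρ·(t + p + q).
LSL: p² = 2 + d² − 2cos(α−β) + 2d(sin α − sin β) = 107.300305; p = √p² = 10.358586; φ = atan2(cos β − cos α, d + sin α − sin β) = -0.016708 rad; t = (φ − α) mod 2π = 6.028803 rad, q = (β − φ) mod 2π = 5.654431 rad → L = 1.77·(6.028803 + 10.358586 + 5.654431) = 1.77·22.041820 = 39.014022 m
RSR: p² = 2 + d² − 2cos(α−β) + 2d(sin β − sin α) = 75.426501; p = √p² = 8.684843; φ = atan2(cos α − cos β, d − sin α + sin β) = 0.019929 rad; t = (α − φ) mod 2π = 0.217746 rad, q = (φ − β) mod 2π = 0.665391 rad → L = 1.77·(0.217746 + 8.684843 + 0.665391) = 1.77·9.567980 = 16.935324 m
LSR: p² = d² − 2 + 2cos(α−β) + 2d(sin α + sin β) = 82.931219; p = √p² = 9.106658; φ = atan2(−cos α − cos β, d + sin α + sin β) − atan2(−2, p) = 0.025112 rad; t = (φ − α) mod 2π = 6.070623 rad, q = (φ − β) mod 2π = 0.670574 rad → L = 1.77·(6.070623 + 9.106658 + 0.670574) = 1.77·15.847854 = 28.050702 m
RSL: p² = d² − 2 + 2cos(α−β) − 2d(sin α + sin β) = 96.873431; p = √p² = 9.842430; φ = atan2(cos α + cos β, d − sin α − sin β) − atan2(2, p) = -0.023243 rad; t = (α − φ) mod 2π = 0.260918 rad, q = (β − φ) mod 2π = 5.660966 rad → L = 1.77·(0.260918 + 9.842430 + 5.660966) = 1.77·15.764314 = 27.902836 m
RLR: c = (6 − d² + 2cos(α−β) + 2d(sin α − sin β))/8 = -8.428313, |c| > 1 → infeasible
LRL: c = (6 − d² + 2cos(α−β) − 2d(sin α − sin β))/8 = -12.412538, |c| > 1 → infeasible
Shortest: RSR with L = 16.935324 m ≈ 16.9353 m
Convert RSR to answer units (arcs ×180/π): t = 0.217746·180/π = 12.4759°, p = ρ·p = 1.77·8.684843 = 15.3722 m, q = 0.665391·180/π = 38.1241°, L = 16.9353 m.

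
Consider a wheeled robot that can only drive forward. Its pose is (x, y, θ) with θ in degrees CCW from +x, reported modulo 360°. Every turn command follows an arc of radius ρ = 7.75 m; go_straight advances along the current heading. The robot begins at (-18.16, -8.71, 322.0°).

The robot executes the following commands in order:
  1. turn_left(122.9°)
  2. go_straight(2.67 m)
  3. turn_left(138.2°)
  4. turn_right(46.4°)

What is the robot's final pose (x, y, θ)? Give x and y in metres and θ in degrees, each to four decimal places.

(-24.1881, 3.6369, 176.7000°)

set_pose: (x, y, θ) = (-18.1600, -8.7100, 322.0000°), ρ = 7.75
turn_left(122.9°): centre at ρ to the left, rotate +122.9° → (-5.6693, -3.2918, 444.9000° ≡ 84.9000°)
go_straight(2.67): x += 2.67·cos θ, y += 2.67·sin θ → (-5.4320, -0.6324, 84.9000°)
turn_left(138.2°): centre at ρ to the left, rotate +138.2° → (-18.4466, 5.7153, 223.1000°)
turn_right(46.4°): centre at ρ to the right, rotate −46.4° → (-24.1881, 3.6369, 176.7000°)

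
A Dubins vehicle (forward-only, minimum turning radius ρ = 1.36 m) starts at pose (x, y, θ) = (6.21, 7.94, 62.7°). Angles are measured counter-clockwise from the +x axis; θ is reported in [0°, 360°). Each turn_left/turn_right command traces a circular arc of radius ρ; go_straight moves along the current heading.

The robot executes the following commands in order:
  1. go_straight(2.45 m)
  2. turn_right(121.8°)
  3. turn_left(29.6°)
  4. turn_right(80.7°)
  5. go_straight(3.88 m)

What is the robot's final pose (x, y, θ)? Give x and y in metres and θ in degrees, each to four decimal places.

set_pose: (x, y, θ) = (6.2100, 7.9400, 62.7000°), ρ = 1.36
go_straight(2.45): x += 2.45·cos θ, y += 2.45·sin θ → (7.3337, 10.1171, 62.7000°)
turn_right(121.8°): centre at ρ to the right, rotate −121.8° → (9.7092, 10.1918, -59.1000° ≡ 300.9000°)
turn_left(29.6°): centre at ρ to the left, rotate +29.6° → (10.2065, 9.7065, 330.5000°)
turn_right(80.7°): centre at ρ to the right, rotate −80.7° → (10.8131, 8.0532, 249.8000°)
go_straight(3.88): x += 3.88·cos θ, y += 3.88·sin θ → (9.4733, 4.4119, 249.8000°)

(9.4733, 4.4119, 249.8000°)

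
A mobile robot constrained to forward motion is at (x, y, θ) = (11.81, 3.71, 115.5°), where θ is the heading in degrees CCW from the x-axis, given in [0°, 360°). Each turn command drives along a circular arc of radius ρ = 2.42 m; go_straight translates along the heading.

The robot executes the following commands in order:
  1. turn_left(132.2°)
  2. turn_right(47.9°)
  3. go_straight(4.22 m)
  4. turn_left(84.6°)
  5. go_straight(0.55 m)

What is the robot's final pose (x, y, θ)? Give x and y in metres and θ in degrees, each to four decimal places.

(0.6095, -2.6132, 284.4000°)

set_pose: (x, y, θ) = (11.8100, 3.7100, 115.5000°), ρ = 2.42
turn_left(132.2°): centre at ρ to the left, rotate +132.2° → (7.3867, 3.5864, 247.7000°)
turn_right(47.9°): centre at ρ to the right, rotate −47.9° → (5.9675, 2.2278, 199.8000°)
go_straight(4.22): x += 4.22·cos θ, y += 4.22·sin θ → (1.9970, 0.7983, 199.8000°)
turn_left(84.6°): centre at ρ to the left, rotate +84.6° → (0.4727, -2.0804, 284.4000°)
go_straight(0.55): x += 0.55·cos θ, y += 0.55·sin θ → (0.6095, -2.6132, 284.4000°)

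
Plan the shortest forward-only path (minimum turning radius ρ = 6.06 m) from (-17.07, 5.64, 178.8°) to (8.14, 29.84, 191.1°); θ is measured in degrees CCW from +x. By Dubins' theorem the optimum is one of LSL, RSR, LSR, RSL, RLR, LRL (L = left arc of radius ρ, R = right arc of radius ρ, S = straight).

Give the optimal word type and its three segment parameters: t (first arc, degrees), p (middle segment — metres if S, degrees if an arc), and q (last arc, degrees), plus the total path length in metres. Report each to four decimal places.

RSL: t = 178.6371°, p = 26.2843 m, q = 190.9371°, L = 65.3731 m

Let ψ = atan2(Δy, Δx) = atan2(24.20, 25.21) = 43.8290° be the start→goal bearing.
Normalize: d = |goal − start| / ρ = 34.945445/6.06 = 5.766575, α = (θ_start − ψ) mod 360° = 134.9710° = 2.355689 rad, β = (θ_goal − ψ) mod 360° = 147.2710° = 2.570364 rad.
Common terms: sin α = 0.707464, cos α = -0.706749, sin β = 0.540666, cos β = -0.841238, cos(α−β) = 0.977046, d² = 33.253387. Work in radians in the unit-radius frame; every candidate has L = ρ·(t + p + q).
LSL: p² = 2 + d² − 2cos(α−β) + 2d(sin α − sin β) = 35.223008; p = √p² = 5.934897; φ = atan2(cos β − cos α, d + sin α − sin β) = -0.022663 rad; t = (φ − α) mod 2π = 3.904834 rad, q = (β − φ) mod 2π = 2.593027 rad → L = 6.06·(3.904834 + 5.934897 + 2.593027) = 6.06·12.432758 = 75.342515 m
RSR: p² = 2 + d² − 2cos(α−β) + 2d(sin β − sin α) = 31.375584; p = √p² = 5.601391; φ = atan2(cos α − cos β, d − sin α + sin β) = 0.024012 rad; t = (α − φ) mod 2π = 2.331677 rad, q = (φ − β) mod 2π = 3.736833 rad → L = 6.06·(2.331677 + 5.601391 + 3.736833) = 6.06·11.669901 = 70.719601 m
LSR: p² = d² − 2 + 2cos(α−β) + 2d(sin α + sin β) = 47.602348; p = √p² = 6.899445; φ = atan2(−cos α − cos β, d + sin α + sin β) − atan2(−2, p) = 0.499342 rad; t = (φ − α) mod 2π = 4.426838 rad, q = (φ − β) mod 2π = 4.212162 rad → L = 6.06·(4.426838 + 6.899445 + 4.212162) = 6.06·15.538446 = 94.162982 m
RSL: p² = d² − 2 + 2cos(α−β) − 2d(sin α + sin β) = 18.812609; p = √p² = 4.337350; φ = atan2(cos α + cos β, d − sin α − sin β) − atan2(2, p) = -0.762116 rad; t = (α − φ) mod 2π = 3.117805 rad, q = (β − φ) mod 2π = 3.332481 rad → L = 6.06·(3.117805 + 4.337350 + 3.332481) = 6.06·10.787636 = 65.373074 m
RLR: c = (6 − d² + 2cos(α−β) + 2d(sin α − sin β))/8 = -2.921948, |c| > 1 → infeasible
LRL: c = (6 − d² + 2cos(α−β) − 2d(sin α − sin β))/8 = -3.402876, |c| > 1 → infeasible
Shortest: RSL with L = 65.373074 m ≈ 65.3731 m
Convert RSL to answer units (arcs ×180/π): t = 3.117805·180/π = 178.6371°, p = ρ·p = 6.06·4.337350 = 26.2843 m, q = 3.332481·180/π = 190.9371°, L = 65.3731 m.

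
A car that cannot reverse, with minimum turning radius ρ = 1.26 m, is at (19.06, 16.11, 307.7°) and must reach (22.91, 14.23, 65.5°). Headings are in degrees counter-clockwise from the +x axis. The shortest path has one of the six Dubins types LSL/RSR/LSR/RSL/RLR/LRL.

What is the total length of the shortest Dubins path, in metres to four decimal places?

Let ψ = atan2(Δy, Δx) = atan2(-1.88, 3.85) = -26.0268° be the start→goal bearing.
Normalize: d = |goal − start| / ρ = 4.284495/1.26 = 3.400393, α = (θ_start − ψ) mod 360° = 333.7268° = 5.824631 rad, β = (θ_goal − ψ) mod 360° = 91.5268° = 1.597444 rad.
Common terms: sin α = -0.442652, cos α = 0.896694, sin β = 0.999645, cos β = -0.026644, cos(α−β) = -0.466387, d² = 11.562673. Work in radians in the unit-radius frame; every candidate has L = ρ·(t + p + q).
LSL: p² = 2 + d² − 2cos(α−β) + 2d(sin α − sin β) = 4.686694; p = √p² = 2.164877; φ = atan2(cos β − cos α, d + sin α − sin β) = -0.440629 rad; t = (φ − α) mod 2π = 0.017925 rad, q = (β − φ) mod 2π = 2.038073 rad → L = 1.26·(0.017925 + 2.164877 + 2.038073) = 1.26·4.220875 = 5.318303 m
RSR: p² = 2 + d² − 2cos(α−β) + 2d(sin β − sin α) = 24.304199; p = √p² = 4.929929; φ = atan2(cos α − cos β, d − sin α + sin β) = 0.188405 rad; t = (α − φ) mod 2π = 5.636226 rad, q = (φ − β) mod 2π = 4.874146 rad → L = 1.26·(5.636226 + 4.929929 + 4.874146) = 1.26·15.440302 = 19.454780 m
LSR: p² = d² − 2 + 2cos(α−β) + 2d(sin α + sin β) = 12.417891; p = √p² = 3.523903; φ = atan2(−cos α − cos β, d + sin α + sin β) − atan2(−2, p) = 0.299808 rad; t = (φ − α) mod 2π = 0.758362 rad, q = (φ − β) mod 2π = 4.985549 rad → L = 1.26·(0.758362 + 3.523903 + 4.985549) = 1.26·9.267814 = 11.677445 m
RSL: p² = d² − 2 + 2cos(α−β) − 2d(sin α + sin β) = 4.841909; p = √p² = 2.200434; φ = atan2(cos α + cos β, d − sin α − sin β) − atan2(2, p) = -0.440775 rad; t = (α − φ) mod 2π = 6.265406 rad, q = (β − φ) mod 2π = 2.038219 rad → L = 1.26·(6.265406 + 2.200434 + 2.038219) = 1.26·10.504059 = 13.235114 m
RLR: c = (6 − d² + 2cos(α−β) + 2d(sin α − sin β))/8 = -2.038025, |c| > 1 → infeasible
LRL: c = (6 − d² + 2cos(α−β) − 2d(sin α − sin β))/8 = 0.414163; p = 2π − arccos c = 5.139412 rad; φ = atan2(cos β − cos α, d + sin α − sin β) = -0.440629 rad; t = (φ − α + p/2) mod 2π = 2.587631 rad, q = (β − α − t + p) mod 2π = 4.607779 rad → L = 1.26·(2.587631 + 5.139412 + 4.607779) = 1.26·12.334822 = 15.541876 m
Shortest: LSL with L = 5.318303 m ≈ 5.3183 m

5.3183 m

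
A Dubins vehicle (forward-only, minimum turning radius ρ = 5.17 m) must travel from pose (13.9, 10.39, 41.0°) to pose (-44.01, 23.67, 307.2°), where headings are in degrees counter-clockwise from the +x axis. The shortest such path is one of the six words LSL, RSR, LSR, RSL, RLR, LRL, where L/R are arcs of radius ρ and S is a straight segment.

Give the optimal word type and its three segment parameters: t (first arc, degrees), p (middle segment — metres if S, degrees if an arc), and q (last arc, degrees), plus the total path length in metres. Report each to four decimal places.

LSL: t = 125.0666°, p = 51.9280 m, q = 141.1334°, L = 75.9482 m

Let ψ = atan2(Δy, Δx) = atan2(13.28, -57.91) = 167.0842° be the start→goal bearing.
Normalize: d = |goal − start| / ρ = 59.413185/5.17 = 11.491912, α = (θ_start − ψ) mod 360° = 233.9158° = 4.082601 rad, β = (θ_goal − ψ) mod 360° = 140.1158° = 2.445483 rad.
Common terms: sin α = -0.808153, cos α = -0.588973, sin β = 0.641238, cos β = -0.767342, cos(α−β) = -0.066274, d² = 132.064039. Work in radians in the unit-radius frame; every candidate has L = ρ·(t + p + q).
LSL: p² = 2 + d² − 2cos(α−β) + 2d(sin α − sin β) = 100.884056; p = √p² = 10.044106; φ = atan2(cos β − cos α, d + sin α − sin β) = -0.017760 rad; t = (φ − α) mod 2π = 2.182824 rad, q = (β − φ) mod 2π = 2.463242 rad → L = 5.17·(2.182824 + 10.044106 + 2.463242) = 5.17·14.690172 = 75.948189 m
RSR: p² = 2 + d² − 2cos(α−β) + 2d(sin β − sin α) = 167.509118; p = √p² = 12.942531; φ = atan2(cos α − cos β, d − sin α + sin β) = 0.013782 rad; t = (α − φ) mod 2π = 4.068819 rad, q = (φ − β) mod 2π = 3.851485 rad → L = 5.17·(4.068819 + 12.942531 + 3.851485) = 5.17·20.862836 = 107.860860 m
LSR: p² = d² − 2 + 2cos(α−β) + 2d(sin α + sin β) = 126.095147; p = √p² = 11.229210; φ = atan2(−cos α − cos β, d + sin α + sin β) − atan2(−2, p) = 0.295454 rad; t = (φ − α) mod 2π = 2.496038 rad, q = (φ − β) mod 2π = 4.133157 rad → L = 5.17·(2.496038 + 11.229210 + 4.133157) = 5.17·17.858404 = 92.327949 m
RSL: p² = d² − 2 + 2cos(α−β) − 2d(sin α + sin β) = 133.767836; p = √p² = 11.565805; φ = atan2(cos α + cos β, d − sin α − sin β) − atan2(2, p) = -0.287043 rad; t = (α − φ) mod 2π = 4.369645 rad, q = (β − φ) mod 2π = 2.732526 rad → L = 5.17·(4.369645 + 11.565805 + 2.732526) = 5.17·18.667975 = 96.513433 m
RLR: c = (6 − d² + 2cos(α−β) + 2d(sin α − sin β))/8 = -19.938640, |c| > 1 → infeasible
LRL: c = (6 − d² + 2cos(α−β) − 2d(sin α − sin β))/8 = -11.610507, |c| > 1 → infeasible
Shortest: LSL with L = 75.948189 m ≈ 75.9482 m
Convert LSL to answer units (arcs ×180/π): t = 2.182824·180/π = 125.0666°, p = ρ·p = 5.17·10.044106 = 51.9280 m, q = 2.463242·180/π = 141.1334°, L = 75.9482 m.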